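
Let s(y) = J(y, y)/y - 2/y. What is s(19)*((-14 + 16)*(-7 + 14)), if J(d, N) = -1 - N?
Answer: -308/19 ≈ -16.211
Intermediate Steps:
s(y) = -2/y + (-1 - y)/y (s(y) = (-1 - y)/y - 2/y = -2/y + (-1 - y)/y)
s(19)*((-14 + 16)*(-7 + 14)) = ((-3 - 1*19)/19)*((-14 + 16)*(-7 + 14)) = ((-3 - 19)/19)*(2*7) = ((1/19)*(-22))*14 = -22/19*14 = -308/19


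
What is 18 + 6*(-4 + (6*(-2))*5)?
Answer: -366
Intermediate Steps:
18 + 6*(-4 + (6*(-2))*5) = 18 + 6*(-4 - 12*5) = 18 + 6*(-4 - 60) = 18 + 6*(-64) = 18 - 384 = -366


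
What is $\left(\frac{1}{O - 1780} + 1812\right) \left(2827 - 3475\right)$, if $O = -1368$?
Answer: $- \frac{924076350}{787} \approx -1.1742 \cdot 10^{6}$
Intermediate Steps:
$\left(\frac{1}{O - 1780} + 1812\right) \left(2827 - 3475\right) = \left(\frac{1}{-1368 - 1780} + 1812\right) \left(2827 - 3475\right) = \left(\frac{1}{-3148} + 1812\right) \left(-648\right) = \left(- \frac{1}{3148} + 1812\right) \left(-648\right) = \frac{5704175}{3148} \left(-648\right) = - \frac{924076350}{787}$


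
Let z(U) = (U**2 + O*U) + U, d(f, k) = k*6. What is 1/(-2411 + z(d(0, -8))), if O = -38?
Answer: 1/1669 ≈ 0.00059916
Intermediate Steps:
d(f, k) = 6*k
z(U) = U**2 - 37*U (z(U) = (U**2 - 38*U) + U = U**2 - 37*U)
1/(-2411 + z(d(0, -8))) = 1/(-2411 + (6*(-8))*(-37 + 6*(-8))) = 1/(-2411 - 48*(-37 - 48)) = 1/(-2411 - 48*(-85)) = 1/(-2411 + 4080) = 1/1669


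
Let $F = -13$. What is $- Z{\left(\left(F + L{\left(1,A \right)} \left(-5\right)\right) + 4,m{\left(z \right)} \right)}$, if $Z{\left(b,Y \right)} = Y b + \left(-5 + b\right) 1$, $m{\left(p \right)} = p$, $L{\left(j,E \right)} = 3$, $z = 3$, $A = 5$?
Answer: $101$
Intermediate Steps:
$Z{\left(b,Y \right)} = -5 + b + Y b$ ($Z{\left(b,Y \right)} = Y b + \left(-5 + b\right) = -5 + b + Y b$)
$- Z{\left(\left(F + L{\left(1,A \right)} \left(-5\right)\right) + 4,m{\left(z \right)} \right)} = - (-5 + \left(\left(-13 + 3 \left(-5\right)\right) + 4\right) + 3 \left(\left(-13 + 3 \left(-5\right)\right) + 4\right)) = - (-5 + \left(\left(-13 - 15\right) + 4\right) + 3 \left(\left(-13 - 15\right) + 4\right)) = - (-5 + \left(-28 + 4\right) + 3 \left(-28 + 4\right)) = - (-5 - 24 + 3 \left(-24\right)) = - (-5 - 24 - 72) = \left(-1\right) \left(-101\right) = 101$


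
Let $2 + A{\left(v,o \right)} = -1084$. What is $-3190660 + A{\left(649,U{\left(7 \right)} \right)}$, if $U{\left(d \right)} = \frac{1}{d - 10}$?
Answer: $-3191746$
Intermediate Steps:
$U{\left(d \right)} = \frac{1}{-10 + d}$
$A{\left(v,o \right)} = -1086$ ($A{\left(v,o \right)} = -2 - 1084 = -1086$)
$-3190660 + A{\left(649,U{\left(7 \right)} \right)} = -3190660 - 1086 = -3191746$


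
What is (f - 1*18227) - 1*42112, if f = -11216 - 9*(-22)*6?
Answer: -70367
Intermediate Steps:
f = -10028 (f = -11216 - (-198)*6 = -11216 - 1*(-1188) = -11216 + 1188 = -10028)
(f - 1*18227) - 1*42112 = (-10028 - 1*18227) - 1*42112 = (-10028 - 18227) - 42112 = -28255 - 42112 = -70367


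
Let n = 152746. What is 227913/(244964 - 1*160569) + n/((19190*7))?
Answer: 4350655196/1133678035 ≈ 3.8376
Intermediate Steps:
227913/(244964 - 1*160569) + n/((19190*7)) = 227913/(244964 - 1*160569) + 152746/((19190*7)) = 227913/(244964 - 160569) + 152746/134330 = 227913/84395 + 152746*(1/134330) = 227913*(1/84395) + 76373/67165 = 227913/84395 + 76373/67165 = 4350655196/1133678035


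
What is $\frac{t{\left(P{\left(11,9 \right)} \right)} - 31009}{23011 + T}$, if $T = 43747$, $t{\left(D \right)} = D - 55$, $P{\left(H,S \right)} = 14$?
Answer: $- \frac{15525}{33379} \approx -0.46511$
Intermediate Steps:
$t{\left(D \right)} = -55 + D$
$\frac{t{\left(P{\left(11,9 \right)} \right)} - 31009}{23011 + T} = \frac{\left(-55 + 14\right) - 31009}{23011 + 43747} = \frac{-41 - 31009}{66758} = \left(-31050\right) \frac{1}{66758} = - \frac{15525}{33379}$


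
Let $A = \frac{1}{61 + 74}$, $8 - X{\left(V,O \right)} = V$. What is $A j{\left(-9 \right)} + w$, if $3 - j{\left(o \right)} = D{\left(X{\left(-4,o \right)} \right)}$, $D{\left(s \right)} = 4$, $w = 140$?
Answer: $\frac{18899}{135} \approx 139.99$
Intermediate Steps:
$X{\left(V,O \right)} = 8 - V$
$j{\left(o \right)} = -1$ ($j{\left(o \right)} = 3 - 4 = -1$)
$A = \frac{1}{135} \approx 0.0074074$
$A j{\left(-9 \right)} + w = \frac{1}{135} \left(-1\right) + 140 = - \frac{1}{135} + 140 = \frac{18899}{135}$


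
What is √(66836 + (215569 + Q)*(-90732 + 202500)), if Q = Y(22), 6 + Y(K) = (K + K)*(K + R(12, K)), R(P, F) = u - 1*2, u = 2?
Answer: 14*√123476039 ≈ 1.5557e+5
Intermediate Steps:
R(P, F) = 0 (R(P, F) = 2 - 1*2 = 2 - 2 = 0)
Y(K) = -6 + 2*K² (Y(K) = -6 + (K + K)*(K + 0) = -6 + (2*K)*K = -6 + 2*K²)
Q = 962 (Q = -6 + 2*22² = -6 + 2*484 = -6 + 968 = 962)
√(66836 + (215569 + Q)*(-90732 + 202500)) = √(66836 + (215569 + 962)*(-90732 + 202500)) = √(66836 + 216531*111768) = √(66836 + 24201236808) = √24201303644 = 14*√123476039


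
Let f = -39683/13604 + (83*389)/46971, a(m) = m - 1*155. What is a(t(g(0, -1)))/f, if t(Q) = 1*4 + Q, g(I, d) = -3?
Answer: 98404996536/1424717845 ≈ 69.070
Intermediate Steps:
t(Q) = 4 + Q
a(m) = -155 + m (a(m) = m - 155 = -155 + m)
f = -1424717845/638993484 (f = -39683*1/13604 + 32287*(1/46971) = -39683/13604 + 32287/46971 = -1424717845/638993484 ≈ -2.2296)
a(t(g(0, -1)))/f = (-155 + (4 - 3))/(-1424717845/638993484) = (-155 + 1)*(-638993484/1424717845) = -154*(-638993484/1424717845) = 98404996536/1424717845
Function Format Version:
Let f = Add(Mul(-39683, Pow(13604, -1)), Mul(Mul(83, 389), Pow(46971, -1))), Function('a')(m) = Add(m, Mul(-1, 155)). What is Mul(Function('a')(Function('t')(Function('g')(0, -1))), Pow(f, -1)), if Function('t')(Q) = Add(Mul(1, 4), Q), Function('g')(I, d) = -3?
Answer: Rational(98404996536, 1424717845) ≈ 69.070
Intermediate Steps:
Function('t')(Q) = Add(4, Q)
Function('a')(m) = Add(-155, m) (Function('a')(m) = Add(m, -155) = Add(-155, m))
f = Rational(-1424717845, 638993484) (f = Add(Mul(-39683, Rational(1, 13604)), Mul(32287, Rational(1, 46971))) = Add(Rational(-39683, 13604), Rational(32287, 46971)) = Rational(-1424717845, 638993484) ≈ -2.2296)
Mul(Function('a')(Function('t')(Function('g')(0, -1))), Pow(f, -1)) = Mul(Add(-155, Add(4, -3)), Pow(Rational(-1424717845, 638993484), -1)) = Mul(Add(-155, 1), Rational(-638993484, 1424717845)) = Mul(-154, Rational(-638993484, 1424717845)) = Rational(98404996536, 1424717845)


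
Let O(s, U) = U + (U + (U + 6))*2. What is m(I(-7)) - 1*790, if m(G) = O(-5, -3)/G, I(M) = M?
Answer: -5527/7 ≈ -789.57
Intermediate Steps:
O(s, U) = 12 + 5*U (O(s, U) = U + (U + (6 + U))*2 = U + (6 + 2*U)*2 = U + (12 + 4*U) = 12 + 5*U)
m(G) = -3/G (m(G) = (12 + 5*(-3))/G = (12 - 15)/G = -3/G)
m(I(-7)) - 1*790 = -3/(-7) - 1*790 = -3*(-⅐) - 790 = 3/7 - 790 = -5527/7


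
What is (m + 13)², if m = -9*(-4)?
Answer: 2401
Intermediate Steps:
m = 36
(m + 13)² = (36 + 13)² = 49² = 2401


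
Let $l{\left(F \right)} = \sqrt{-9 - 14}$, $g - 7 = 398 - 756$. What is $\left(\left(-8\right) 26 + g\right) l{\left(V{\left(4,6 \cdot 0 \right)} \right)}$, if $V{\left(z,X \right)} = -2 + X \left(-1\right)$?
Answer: $- 559 i \sqrt{23} \approx - 2680.9 i$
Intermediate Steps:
$g = -351$ ($g = 7 + \left(398 - 756\right) = 7 - 358 = -351$)
$V{\left(z,X \right)} = -2 - X$
$l{\left(F \right)} = i \sqrt{23}$ ($l{\left(F \right)} = \sqrt{-23} = i \sqrt{23}$)
$\left(\left(-8\right) 26 + g\right) l{\left(V{\left(4,6 \cdot 0 \right)} \right)} = \left(\left(-8\right) 26 - 351\right) i \sqrt{23} = \left(-208 - 351\right) i \sqrt{23} = - 559 i \sqrt{23}$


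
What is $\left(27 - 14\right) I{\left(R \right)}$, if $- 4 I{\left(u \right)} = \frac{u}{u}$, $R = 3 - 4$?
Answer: $- \frac{13}{4} \approx -3.25$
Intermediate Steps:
$R = -1$ ($R = 3 - 4 = -1$)
$I{\left(u \right)} = - \frac{1}{4}$ ($I{\left(u \right)} = - \frac{u \frac{1}{u}}{4} = \left(- \frac{1}{4}\right) 1 = - \frac{1}{4}$)
$\left(27 - 14\right) I{\left(R \right)} = \left(27 - 14\right) \left(- \frac{1}{4}\right) = 13 \left(- \frac{1}{4}\right) = - \frac{13}{4}$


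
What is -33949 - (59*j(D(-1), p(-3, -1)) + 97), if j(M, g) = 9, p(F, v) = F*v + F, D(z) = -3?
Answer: -34577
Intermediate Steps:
p(F, v) = F + F*v
-33949 - (59*j(D(-1), p(-3, -1)) + 97) = -33949 - (59*9 + 97) = -33949 - (531 + 97) = -33949 - 1*628 = -33949 - 628 = -34577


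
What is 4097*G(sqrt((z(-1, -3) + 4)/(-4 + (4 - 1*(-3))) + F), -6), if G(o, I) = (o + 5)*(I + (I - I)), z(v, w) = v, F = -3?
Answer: -122910 - 24582*I*sqrt(2) ≈ -1.2291e+5 - 34764.0*I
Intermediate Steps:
G(o, I) = I*(5 + o) (G(o, I) = (5 + o)*(I + 0) = (5 + o)*I = I*(5 + o))
4097*G(sqrt((z(-1, -3) + 4)/(-4 + (4 - 1*(-3))) + F), -6) = 4097*(-6*(5 + sqrt((-1 + 4)/(-4 + (4 - 1*(-3))) - 3))) = 4097*(-6*(5 + sqrt(3/(-4 + (4 + 3)) - 3))) = 4097*(-6*(5 + sqrt(3/(-4 + 7) - 3))) = 4097*(-6*(5 + sqrt(3/3 - 3))) = 4097*(-6*(5 + sqrt(3*(1/3) - 3))) = 4097*(-6*(5 + sqrt(1 - 3))) = 4097*(-6*(5 + sqrt(-2))) = 4097*(-6*(5 + I*sqrt(2))) = 4097*(-30 - 6*I*sqrt(2)) = -122910 - 24582*I*sqrt(2)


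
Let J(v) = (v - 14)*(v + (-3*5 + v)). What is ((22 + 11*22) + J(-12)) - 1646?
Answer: -368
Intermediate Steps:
J(v) = (-15 + 2*v)*(-14 + v) (J(v) = (-14 + v)*(v + (-15 + v)) = (-14 + v)*(-15 + 2*v) = (-15 + 2*v)*(-14 + v))
((22 + 11*22) + J(-12)) - 1646 = ((22 + 11*22) + (210 - 43*(-12) + 2*(-12)²)) - 1646 = ((22 + 242) + (210 + 516 + 2*144)) - 1646 = (264 + (210 + 516 + 288)) - 1646 = (264 + 1014) - 1646 = 1278 - 1646 = -368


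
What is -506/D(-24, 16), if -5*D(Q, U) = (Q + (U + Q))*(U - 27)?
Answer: 115/16 ≈ 7.1875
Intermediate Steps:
D(Q, U) = -(-27 + U)*(U + 2*Q)/5 (D(Q, U) = -(Q + (U + Q))*(U - 27)/5 = -(Q + (Q + U))*(-27 + U)/5 = -(U + 2*Q)*(-27 + U)/5 = -(-27 + U)*(U + 2*Q)/5)
-506/D(-24, 16) = -506/(-⅕*16² + (27/5)*16 + (54/5)*(-24) - ⅖*(-24)*16) = -506/(-⅕*256 + 432/5 - 1296/5 + 768/5) = -506/(-256/5 + 432/5 - 1296/5 + 768/5) = -506/(-352/5) = -506*(-5/352) = 115/16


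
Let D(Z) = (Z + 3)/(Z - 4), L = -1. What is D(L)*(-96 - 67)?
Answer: 326/5 ≈ 65.200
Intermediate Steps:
D(Z) = (3 + Z)/(-4 + Z)
D(L)*(-96 - 67) = ((3 - 1)/(-4 - 1))*(-96 - 67) = (2/(-5))*(-163) = -⅕*2*(-163) = -⅖*(-163) = 326/5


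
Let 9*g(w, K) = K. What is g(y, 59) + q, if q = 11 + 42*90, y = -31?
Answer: 34178/9 ≈ 3797.6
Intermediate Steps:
g(w, K) = K/9
q = 3791 (q = 11 + 3780 = 3791)
g(y, 59) + q = (1/9)*59 + 3791 = 59/9 + 3791 = 34178/9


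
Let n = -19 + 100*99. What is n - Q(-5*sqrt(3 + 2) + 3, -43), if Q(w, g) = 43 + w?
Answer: 9835 + 5*sqrt(5) ≈ 9846.2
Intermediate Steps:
n = 9881 (n = -19 + 9900 = 9881)
n - Q(-5*sqrt(3 + 2) + 3, -43) = 9881 - (43 + (-5*sqrt(3 + 2) + 3)) = 9881 - (43 + (-5*sqrt(5) + 3)) = 9881 - (43 + (3 - 5*sqrt(5))) = 9881 - (46 - 5*sqrt(5)) = 9881 + (-46 + 5*sqrt(5)) = 9835 + 5*sqrt(5)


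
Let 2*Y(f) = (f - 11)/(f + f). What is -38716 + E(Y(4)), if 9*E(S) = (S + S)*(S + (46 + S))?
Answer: -22302943/576 ≈ -38720.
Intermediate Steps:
Y(f) = (-11 + f)/(4*f) (Y(f) = ((f - 11)/(f + f))/2 = ((-11 + f)/((2*f)))/2 = ((-11 + f)*(1/(2*f)))/2 = ((-11 + f)/(2*f))/2 = (-11 + f)/(4*f))
E(S) = 2*S*(46 + 2*S)/9 (E(S) = ((S + S)*(S + (46 + S)))/9 = ((2*S)*(46 + 2*S))/9 = (2*S*(46 + 2*S))/9 = 2*S*(46 + 2*S)/9)
-38716 + E(Y(4)) = -38716 + 4*((¼)*(-11 + 4)/4)*(23 + (¼)*(-11 + 4)/4)/9 = -38716 + 4*((¼)*(¼)*(-7))*(23 + (¼)*(¼)*(-7))/9 = -38716 + (4/9)*(-7/16)*(23 - 7/16) = -38716 + (4/9)*(-7/16)*(361/16) = -38716 - 2527/576 = -22302943/576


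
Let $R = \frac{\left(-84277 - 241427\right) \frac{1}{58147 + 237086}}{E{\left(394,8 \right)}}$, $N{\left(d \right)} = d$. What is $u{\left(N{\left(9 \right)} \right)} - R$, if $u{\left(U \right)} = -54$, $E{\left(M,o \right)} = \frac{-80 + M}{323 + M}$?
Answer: $- \frac{795406830}{15450527} \approx -51.481$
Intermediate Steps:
$E{\left(M,o \right)} = \frac{-80 + M}{323 + M}$
$R = - \frac{38921628}{15450527}$ ($R = \frac{\left(-84277 - 241427\right) \frac{1}{58147 + 237086}}{\frac{1}{323 + 394} \left(-80 + 394\right)} = \frac{\left(-325704\right) \frac{1}{295233}}{\frac{1}{717} \cdot 314} = - \frac{108568}{98411 \cdot \frac{314}{717}} = \left(- \frac{108568}{98411}\right) \frac{717}{314} = - \frac{38921628}{15450527} \approx -2.5191$)
$u{\left(N{\left(9 \right)} \right)} - R = -54 - - \frac{38921628}{15450527} = -54 + \frac{38921628}{15450527} = - \frac{795406830}{15450527}$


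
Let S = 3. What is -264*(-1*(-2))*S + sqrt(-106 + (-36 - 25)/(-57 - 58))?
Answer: -1584 + I*sqrt(1394835)/115 ≈ -1584.0 + 10.27*I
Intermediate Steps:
-264*(-1*(-2))*S + sqrt(-106 + (-36 - 25)/(-57 - 58)) = -264*(-1*(-2))*3 + sqrt(-106 + (-36 - 25)/(-57 - 58)) = -528*3 + sqrt(-106 - 61/(-115)) = -264*6 + sqrt(-106 - 61*(-1/115)) = -1584 + sqrt(-106 + 61/115) = -1584 + sqrt(-12129/115) = -1584 + I*sqrt(1394835)/115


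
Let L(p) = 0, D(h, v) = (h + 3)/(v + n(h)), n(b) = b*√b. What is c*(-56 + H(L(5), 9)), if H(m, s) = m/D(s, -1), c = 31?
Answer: -1736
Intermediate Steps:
n(b) = b^(3/2)
D(h, v) = (3 + h)/(v + h^(3/2)) (D(h, v) = (h + 3)/(v + h^(3/2)) = (3 + h)/(v + h^(3/2)))
H(m, s) = m*(-1 + s^(3/2))/(3 + s) (H(m, s) = m/(((3 + s)/(-1 + s^(3/2)))) = m*((-1 + s^(3/2))/(3 + s)) = m*(-1 + s^(3/2))/(3 + s))
c*(-56 + H(L(5), 9)) = 31*(-56 + 0*(-1 + 9^(3/2))/(3 + 9)) = 31*(-56 + 0*(-1 + 27)/12) = 31*(-56 + 0*(1/12)*26) = 31*(-56 + 0) = 31*(-56) = -1736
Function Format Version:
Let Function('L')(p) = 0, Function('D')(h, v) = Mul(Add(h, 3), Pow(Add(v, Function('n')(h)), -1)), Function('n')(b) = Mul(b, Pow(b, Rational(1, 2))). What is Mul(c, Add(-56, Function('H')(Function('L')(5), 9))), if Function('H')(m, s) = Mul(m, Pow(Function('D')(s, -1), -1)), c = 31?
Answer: -1736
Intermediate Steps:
Function('n')(b) = Pow(b, Rational(3, 2))
Function('D')(h, v) = Mul(Pow(Add(v, Pow(h, Rational(3, 2))), -1), Add(3, h)) (Function('D')(h, v) = Mul(Add(h, 3), Pow(Add(v, Pow(h, Rational(3, 2))), -1)) = Mul(Add(3, h), Pow(Add(v, Pow(h, Rational(3, 2))), -1)) = Mul(Pow(Add(v, Pow(h, Rational(3, 2))), -1), Add(3, h)))
Function('H')(m, s) = Mul(m, Pow(Add(3, s), -1), Add(-1, Pow(s, Rational(3, 2)))) (Function('H')(m, s) = Mul(m, Pow(Mul(Pow(Add(-1, Pow(s, Rational(3, 2))), -1), Add(3, s)), -1)) = Mul(m, Mul(Pow(Add(3, s), -1), Add(-1, Pow(s, Rational(3, 2))))) = Mul(m, Pow(Add(3, s), -1), Add(-1, Pow(s, Rational(3, 2)))))
Mul(c, Add(-56, Function('H')(Function('L')(5), 9))) = Mul(31, Add(-56, Mul(0, Pow(Add(3, 9), -1), Add(-1, Pow(9, Rational(3, 2)))))) = Mul(31, Add(-56, Mul(0, Pow(12, -1), Add(-1, 27)))) = Mul(31, Add(-56, Mul(0, Rational(1, 12), 26))) = Mul(31, Add(-56, 0)) = Mul(31, -56) = -1736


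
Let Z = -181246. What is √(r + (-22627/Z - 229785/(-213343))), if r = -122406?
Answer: 7*I*√22100867160048525047186/2974428106 ≈ 349.86*I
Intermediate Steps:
√(r + (-22627/Z - 229785/(-213343))) = √(-122406 + (-22627/(-181246) - 229785/(-213343))) = √(-122406 + (-22627*(-1/181246) - 229785*(-1/213343))) = √(-122406 + (22627/181246 + 229785/213343)) = √(-122406 + 3574994167/2974428106) = √(-364084271748869/2974428106) = 7*I*√22100867160048525047186/2974428106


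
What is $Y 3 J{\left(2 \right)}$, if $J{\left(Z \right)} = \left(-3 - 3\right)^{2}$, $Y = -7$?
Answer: $-756$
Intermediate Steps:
$J{\left(Z \right)} = 36$ ($J{\left(Z \right)} = \left(-6\right)^{2} = 36$)
$Y 3 J{\left(2 \right)} = \left(-7\right) 3 \cdot 36 = \left(-21\right) 36 = -756$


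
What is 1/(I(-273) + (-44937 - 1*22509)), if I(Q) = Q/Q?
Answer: -1/67445 ≈ -1.4827e-5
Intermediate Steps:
I(Q) = 1
1/(I(-273) + (-44937 - 1*22509)) = 1/(1 + (-44937 - 1*22509)) = 1/(1 + (-44937 - 22509)) = 1/(1 - 67446) = 1/(-67445) = -1/67445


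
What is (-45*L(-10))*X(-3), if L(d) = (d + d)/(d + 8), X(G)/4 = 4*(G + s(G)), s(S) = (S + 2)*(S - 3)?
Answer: -21600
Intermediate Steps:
s(S) = (-3 + S)*(2 + S) (s(S) = (2 + S)*(-3 + S) = (-3 + S)*(2 + S))
X(G) = -96 + 16*G**2 (X(G) = 4*(4*(G + (-6 + G**2 - G))) = 4*(4*(-6 + G**2)) = 4*(-24 + 4*G**2) = -96 + 16*G**2)
L(d) = 2*d/(8 + d) (L(d) = (2*d)/(8 + d) = 2*d/(8 + d))
(-45*L(-10))*X(-3) = (-90*(-10)/(8 - 10))*(-96 + 16*(-3)**2) = (-90*(-10)/(-2))*(-96 + 16*9) = (-90*(-10)*(-1)/2)*(-96 + 144) = -45*10*48 = -450*48 = -21600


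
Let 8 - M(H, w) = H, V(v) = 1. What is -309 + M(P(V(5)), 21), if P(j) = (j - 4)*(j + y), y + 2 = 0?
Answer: -304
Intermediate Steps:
y = -2 (y = -2 + 0 = -2)
P(j) = (-4 + j)*(-2 + j) (P(j) = (j - 4)*(j - 2) = (-4 + j)*(-2 + j))
M(H, w) = 8 - H
-309 + M(P(V(5)), 21) = -309 + (8 - (8 + 1**2 - 6*1)) = -309 + (8 - (8 + 1 - 6)) = -309 + (8 - 1*3) = -309 + (8 - 3) = -309 + 5 = -304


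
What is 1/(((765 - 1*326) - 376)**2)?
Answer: 1/3969 ≈ 0.00025195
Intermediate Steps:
1/(((765 - 1*326) - 376)**2) = 1/(((765 - 326) - 376)**2) = 1/((439 - 376)**2) = 1/(63**2) = 1/3969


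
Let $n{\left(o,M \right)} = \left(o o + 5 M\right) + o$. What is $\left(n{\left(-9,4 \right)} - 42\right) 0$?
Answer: $0$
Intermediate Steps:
$n{\left(o,M \right)} = o + o^{2} + 5 M$ ($n{\left(o,M \right)} = \left(o^{2} + 5 M\right) + o = o + o^{2} + 5 M$)
$\left(n{\left(-9,4 \right)} - 42\right) 0 = \left(\left(-9 + \left(-9\right)^{2} + 5 \cdot 4\right) - 42\right) 0 = \left(\left(-9 + 81 + 20\right) - 42\right) 0 = \left(92 - 42\right) 0 = 50 \cdot 0 = 0$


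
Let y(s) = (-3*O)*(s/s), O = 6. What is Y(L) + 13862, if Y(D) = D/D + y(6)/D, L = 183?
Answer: 845637/61 ≈ 13863.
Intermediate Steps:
y(s) = -18 (y(s) = (-3*6)*(s/s) = -18*1 = -18)
Y(D) = 1 - 18/D (Y(D) = D/D - 18/D = 1 - 18/D)
Y(L) + 13862 = (-18 + 183)/183 + 13862 = (1/183)*165 + 13862 = 55/61 + 13862 = 845637/61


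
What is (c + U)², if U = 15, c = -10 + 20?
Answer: 625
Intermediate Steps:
c = 10
(c + U)² = (10 + 15)² = 25² = 625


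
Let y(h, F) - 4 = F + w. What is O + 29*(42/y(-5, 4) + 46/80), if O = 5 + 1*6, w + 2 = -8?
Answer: -23253/40 ≈ -581.33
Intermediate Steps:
w = -10 (w = -2 - 8 = -10)
y(h, F) = -6 + F (y(h, F) = 4 + (F - 10) = 4 + (-10 + F) = -6 + F)
O = 11 (O = 5 + 6 = 11)
O + 29*(42/y(-5, 4) + 46/80) = 11 + 29*(42/(-6 + 4) + 46/80) = 11 + 29*(42/(-2) + 46*(1/80)) = 11 + 29*(42*(-½) + 23/40) = 11 + 29*(-21 + 23/40) = 11 + 29*(-817/40) = 11 - 23693/40 = -23253/40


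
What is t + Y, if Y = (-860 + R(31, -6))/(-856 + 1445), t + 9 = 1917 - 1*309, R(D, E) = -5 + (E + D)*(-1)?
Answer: 940921/589 ≈ 1597.5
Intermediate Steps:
R(D, E) = -5 - D - E (R(D, E) = -5 + (D + E)*(-1) = -5 + (-D - E) = -5 - D - E)
t = 1599 (t = -9 + (1917 - 1*309) = -9 + (1917 - 309) = -9 + 1608 = 1599)
Y = -890/589 (Y = (-860 + (-5 - 1*31 - 1*(-6)))/(-856 + 1445) = (-860 + (-5 - 31 + 6))/589 = (-860 - 30)*(1/589) = -890*1/589 = -890/589 ≈ -1.5110)
t + Y = 1599 - 890/589 = 940921/589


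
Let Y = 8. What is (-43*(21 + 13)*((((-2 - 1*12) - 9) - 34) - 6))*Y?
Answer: 736848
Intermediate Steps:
(-43*(21 + 13)*((((-2 - 1*12) - 9) - 34) - 6))*Y = -43*(21 + 13)*((((-2 - 1*12) - 9) - 34) - 6)*8 = -1462*((((-2 - 12) - 9) - 34) - 6)*8 = -1462*(((-14 - 9) - 34) - 6)*8 = -1462*((-23 - 34) - 6)*8 = -1462*(-57 - 6)*8 = -1462*(-63)*8 = -43*(-2142)*8 = 92106*8 = 736848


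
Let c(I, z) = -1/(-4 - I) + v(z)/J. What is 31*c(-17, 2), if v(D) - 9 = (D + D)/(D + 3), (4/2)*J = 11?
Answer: 37789/715 ≈ 52.852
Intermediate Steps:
J = 11/2 (J = (½)*11 = 11/2 ≈ 5.5000)
v(D) = 9 + 2*D/(3 + D) (v(D) = 9 + (D + D)/(D + 3) = 9 + (2*D)/(3 + D) = 9 + 2*D/(3 + D))
c(I, z) = -1/(-4 - I) + 2*(27 + 11*z)/(11*(3 + z)) (c(I, z) = -1/(-4 - I) + ((27 + 11*z)/(3 + z))/(11/2) = -1/(-4 - I) + ((27 + 11*z)/(3 + z))*(2/11) = -1/(-4 - I) + 2*(27 + 11*z)/(11*(3 + z)))
31*c(-17, 2) = 31*((249 + 99*2 + 2*(-17)*(27 + 11*2))/(11*(3 + 2)*(4 - 17))) = 31*((1/11)*(249 + 198 + 2*(-17)*(27 + 22))/(5*(-13))) = 31*((1/11)*(⅕)*(-1/13)*(249 + 198 + 2*(-17)*49)) = 31*((1/11)*(⅕)*(-1/13)*(249 + 198 - 1666)) = 31*((1/11)*(⅕)*(-1/13)*(-1219)) = 31*(1219/715) = 37789/715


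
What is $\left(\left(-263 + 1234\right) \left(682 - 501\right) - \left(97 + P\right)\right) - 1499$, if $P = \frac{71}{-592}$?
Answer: $\frac{103099831}{592} \approx 1.7416 \cdot 10^{5}$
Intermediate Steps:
$P = - \frac{71}{592}$ ($P = 71 \left(- \frac{1}{592}\right) = - \frac{71}{592} \approx -0.11993$)
$\left(\left(-263 + 1234\right) \left(682 - 501\right) - \left(97 + P\right)\right) - 1499 = \left(\left(-263 + 1234\right) \left(682 - 501\right) - \frac{57353}{592}\right) - 1499 = \left(971 \cdot 181 + \left(-97 + \frac{71}{592}\right)\right) - 1499 = \left(175751 - \frac{57353}{592}\right) - 1499 = \frac{103987239}{592} - 1499 = \frac{103099831}{592}$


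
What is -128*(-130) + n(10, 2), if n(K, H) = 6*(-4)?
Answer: 16616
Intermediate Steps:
n(K, H) = -24
-128*(-130) + n(10, 2) = -128*(-130) - 24 = 16640 - 24 = 16616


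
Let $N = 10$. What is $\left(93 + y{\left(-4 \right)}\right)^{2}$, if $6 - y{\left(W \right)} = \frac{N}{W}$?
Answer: $\frac{41209}{4} \approx 10302.0$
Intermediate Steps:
$y{\left(W \right)} = 6 - \frac{10}{W}$
$\left(93 + y{\left(-4 \right)}\right)^{2} = \left(93 + \left(6 - \frac{10}{-4}\right)\right)^{2} = \left(93 + \left(6 - - \frac{5}{2}\right)\right)^{2} = \left(93 + \left(6 + \frac{5}{2}\right)\right)^{2} = \left(93 + \frac{17}{2}\right)^{2} = \left(\frac{203}{2}\right)^{2} = \frac{41209}{4}$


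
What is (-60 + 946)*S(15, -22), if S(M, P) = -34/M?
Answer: -30124/15 ≈ -2008.3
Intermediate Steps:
(-60 + 946)*S(15, -22) = (-60 + 946)*(-34/15) = 886*(-34*1/15) = 886*(-34/15) = -30124/15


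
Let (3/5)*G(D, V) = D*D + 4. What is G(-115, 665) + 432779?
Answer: 1364482/3 ≈ 4.5483e+5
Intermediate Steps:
G(D, V) = 20/3 + 5*D²/3 (G(D, V) = 5*(D*D + 4)/3 = 5*(D² + 4)/3 = 5*(4 + D²)/3 = 20/3 + 5*D²/3)
G(-115, 665) + 432779 = (20/3 + (5/3)*(-115)²) + 432779 = (20/3 + (5/3)*13225) + 432779 = (20/3 + 66125/3) + 432779 = 66145/3 + 432779 = 1364482/3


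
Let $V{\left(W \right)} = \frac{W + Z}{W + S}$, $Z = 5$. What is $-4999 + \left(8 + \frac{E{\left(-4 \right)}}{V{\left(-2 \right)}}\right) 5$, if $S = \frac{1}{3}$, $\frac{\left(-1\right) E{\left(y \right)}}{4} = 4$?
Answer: $- \frac{44231}{9} \approx -4914.6$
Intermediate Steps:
$E{\left(y \right)} = -16$ ($E{\left(y \right)} = \left(-4\right) 4 = -16$)
$S = \frac{1}{3} \approx 0.33333$
$V{\left(W \right)} = \frac{5 + W}{\frac{1}{3} + W}$ ($V{\left(W \right)} = \frac{W + 5}{W + \frac{1}{3}} = \frac{5 + W}{\frac{1}{3} + W}$)
$-4999 + \left(8 + \frac{E{\left(-4 \right)}}{V{\left(-2 \right)}}\right) 5 = -4999 + \left(8 - \frac{16}{3 \frac{1}{1 + 3 \left(-2\right)} \left(5 - 2\right)}\right) 5 = -4999 + \left(8 - \frac{16}{3 \frac{1}{1 - 6} \cdot 3}\right) 5 = -4999 + \left(8 - \frac{16}{3 \frac{1}{-5} \cdot 3}\right) 5 = -4999 + \left(8 - \frac{16}{3 \left(- \frac{1}{5}\right) 3}\right) 5 = -4999 + \left(8 - \frac{16}{- \frac{9}{5}}\right) 5 = -4999 + \left(8 - - \frac{80}{9}\right) 5 = -4999 + \left(8 + \frac{80}{9}\right) 5 = -4999 + \frac{152}{9} \cdot 5 = -4999 + \frac{760}{9} = - \frac{44231}{9}$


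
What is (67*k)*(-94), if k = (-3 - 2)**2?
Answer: -157450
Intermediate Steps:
k = 25 (k = (-5)**2 = 25)
(67*k)*(-94) = (67*25)*(-94) = 1675*(-94) = -157450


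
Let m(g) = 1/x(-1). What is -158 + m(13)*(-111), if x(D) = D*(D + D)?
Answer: -427/2 ≈ -213.50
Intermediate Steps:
x(D) = 2*D**2 (x(D) = D*(2*D) = 2*D**2)
m(g) = 1/2 (m(g) = 1/(2*(-1)**2) = 1/(2*1) = 1/2)
-158 + m(13)*(-111) = -158 + (1/2)*(-111) = -158 - 111/2 = -427/2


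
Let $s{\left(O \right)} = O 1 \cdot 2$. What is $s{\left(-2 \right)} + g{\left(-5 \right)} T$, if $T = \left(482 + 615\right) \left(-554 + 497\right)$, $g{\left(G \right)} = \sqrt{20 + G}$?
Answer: $-4 - 62529 \sqrt{15} \approx -2.4218 \cdot 10^{5}$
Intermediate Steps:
$s{\left(O \right)} = 2 O$ ($s{\left(O \right)} = O 2 = 2 O$)
$T = -62529$ ($T = 1097 \left(-57\right) = -62529$)
$s{\left(-2 \right)} + g{\left(-5 \right)} T = 2 \left(-2\right) + \sqrt{20 - 5} \left(-62529\right) = -4 + \sqrt{15} \left(-62529\right) = -4 - 62529 \sqrt{15}$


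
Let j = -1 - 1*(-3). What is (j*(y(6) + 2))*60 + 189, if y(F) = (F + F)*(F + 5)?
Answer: 16269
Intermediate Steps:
j = 2 (j = -1 + 3 = 2)
y(F) = 2*F*(5 + F) (y(F) = (2*F)*(5 + F) = 2*F*(5 + F))
(j*(y(6) + 2))*60 + 189 = (2*(2*6*(5 + 6) + 2))*60 + 189 = (2*(2*6*11 + 2))*60 + 189 = (2*(132 + 2))*60 + 189 = (2*134)*60 + 189 = 268*60 + 189 = 16080 + 189 = 16269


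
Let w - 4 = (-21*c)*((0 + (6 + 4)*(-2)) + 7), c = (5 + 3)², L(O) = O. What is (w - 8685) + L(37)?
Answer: 8828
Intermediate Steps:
c = 64 (c = 8² = 64)
w = 17476 (w = 4 + (-21*64)*((0 + (6 + 4)*(-2)) + 7) = 4 - 1344*((0 + 10*(-2)) + 7) = 4 - 1344*((0 - 20) + 7) = 4 - 1344*(-20 + 7) = 4 - 1344*(-13) = 4 + 17472 = 17476)
(w - 8685) + L(37) = (17476 - 8685) + 37 = 8791 + 37 = 8828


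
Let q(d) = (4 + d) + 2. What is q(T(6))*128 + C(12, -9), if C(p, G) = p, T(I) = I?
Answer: 1548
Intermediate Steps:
q(d) = 6 + d
q(T(6))*128 + C(12, -9) = (6 + 6)*128 + 12 = 12*128 + 12 = 1536 + 12 = 1548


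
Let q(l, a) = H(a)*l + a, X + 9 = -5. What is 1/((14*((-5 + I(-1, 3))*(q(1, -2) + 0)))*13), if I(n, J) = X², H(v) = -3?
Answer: -1/173810 ≈ -5.7534e-6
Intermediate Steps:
X = -14 (X = -9 - 5 = -14)
q(l, a) = a - 3*l (q(l, a) = -3*l + a = a - 3*l)
I(n, J) = 196 (I(n, J) = (-14)² = 196)
1/((14*((-5 + I(-1, 3))*(q(1, -2) + 0)))*13) = 1/((14*((-5 + 196)*((-2 - 3*1) + 0)))*13) = 1/((14*(191*((-2 - 3) + 0)))*13) = 1/((14*(191*(-5 + 0)))*13) = 1/((14*(191*(-5)))*13) = 1/((14*(-955))*13) = 1/(-13370*13) = 1/(-173810) = -1/173810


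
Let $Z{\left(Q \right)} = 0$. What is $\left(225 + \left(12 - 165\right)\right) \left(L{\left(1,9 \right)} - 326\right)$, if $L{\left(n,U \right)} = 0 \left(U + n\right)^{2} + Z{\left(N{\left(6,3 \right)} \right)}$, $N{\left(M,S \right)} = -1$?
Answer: $-23472$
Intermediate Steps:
$L{\left(n,U \right)} = 0$ ($L{\left(n,U \right)} = 0 \left(U + n\right)^{2} + 0 = 0 + 0 = 0$)
$\left(225 + \left(12 - 165\right)\right) \left(L{\left(1,9 \right)} - 326\right) = \left(225 + \left(12 - 165\right)\right) \left(0 - 326\right) = \left(225 - 153\right) \left(-326\right) = 72 \left(-326\right) = -23472$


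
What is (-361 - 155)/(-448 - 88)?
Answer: 129/134 ≈ 0.96269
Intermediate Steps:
(-361 - 155)/(-448 - 88) = -516/(-536) = -516*(-1/536) = 129/134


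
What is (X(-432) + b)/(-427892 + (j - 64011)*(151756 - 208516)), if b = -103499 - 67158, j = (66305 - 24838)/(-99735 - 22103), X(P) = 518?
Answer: -10364697741/221309941627552 ≈ -4.6833e-5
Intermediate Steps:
j = -41467/121838 (j = 41467/(-121838) = 41467*(-1/121838) = -41467/121838 ≈ -0.34035)
b = -170657
(X(-432) + b)/(-427892 + (j - 64011)*(151756 - 208516)) = (518 - 170657)/(-427892 + (-41467/121838 - 64011)*(151756 - 208516)) = -170139/(-427892 - 7799013685/121838*(-56760)) = -170139/(-427892 + 221336008380300/60919) = -170139/221309941627552/60919 = -170139*60919/221309941627552 = -10364697741/221309941627552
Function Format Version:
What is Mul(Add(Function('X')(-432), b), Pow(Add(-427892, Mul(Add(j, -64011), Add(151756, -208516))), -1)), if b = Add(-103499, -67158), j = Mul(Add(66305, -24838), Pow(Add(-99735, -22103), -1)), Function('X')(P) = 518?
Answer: Rational(-10364697741, 221309941627552) ≈ -4.6833e-5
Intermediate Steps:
j = Rational(-41467, 121838) (j = Mul(41467, Pow(-121838, -1)) = Mul(41467, Rational(-1, 121838)) = Rational(-41467, 121838) ≈ -0.34035)
b = -170657
Mul(Add(Function('X')(-432), b), Pow(Add(-427892, Mul(Add(j, -64011), Add(151756, -208516))), -1)) = Mul(Add(518, -170657), Pow(Add(-427892, Mul(Add(Rational(-41467, 121838), -64011), Add(151756, -208516))), -1)) = Mul(-170139, Pow(Add(-427892, Mul(Rational(-7799013685, 121838), -56760)), -1)) = Mul(-170139, Pow(Add(-427892, Rational(221336008380300, 60919)), -1)) = Mul(-170139, Pow(Rational(221309941627552, 60919), -1)) = Mul(-170139, Rational(60919, 221309941627552)) = Rational(-10364697741, 221309941627552)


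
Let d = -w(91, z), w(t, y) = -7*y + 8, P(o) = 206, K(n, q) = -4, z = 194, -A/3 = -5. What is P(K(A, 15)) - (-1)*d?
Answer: 1556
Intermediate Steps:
A = 15 (A = -3*(-5) = 15)
w(t, y) = 8 - 7*y
d = 1350 (d = -(8 - 7*194) = -(8 - 1358) = -1*(-1350) = 1350)
P(K(A, 15)) - (-1)*d = 206 - (-1)*1350 = 206 - 1*(-1350) = 206 + 1350 = 1556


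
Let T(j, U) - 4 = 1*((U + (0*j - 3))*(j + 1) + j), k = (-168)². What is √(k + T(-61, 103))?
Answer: 3*√2463 ≈ 148.89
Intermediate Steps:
k = 28224
T(j, U) = 4 + j + (1 + j)*(-3 + U) (T(j, U) = 4 + 1*((U + (0*j - 3))*(j + 1) + j) = 4 + 1*((U + (0 - 3))*(1 + j) + j) = 4 + 1*((U - 3)*(1 + j) + j) = 4 + 1*((-3 + U)*(1 + j) + j) = 4 + 1*((1 + j)*(-3 + U) + j) = 4 + 1*(j + (1 + j)*(-3 + U)) = 4 + (j + (1 + j)*(-3 + U)) = 4 + j + (1 + j)*(-3 + U))
√(k + T(-61, 103)) = √(28224 + (1 + 103 - 2*(-61) + 103*(-61))) = √(28224 + (1 + 103 + 122 - 6283)) = √(28224 - 6057) = √22167 = 3*√2463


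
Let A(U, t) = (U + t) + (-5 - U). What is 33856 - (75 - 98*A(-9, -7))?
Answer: 32605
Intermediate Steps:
A(U, t) = -5 + t
33856 - (75 - 98*A(-9, -7)) = 33856 - (75 - 98*(-5 - 7)) = 33856 - (75 - 98*(-12)) = 33856 - (75 + 1176) = 33856 - 1*1251 = 33856 - 1251 = 32605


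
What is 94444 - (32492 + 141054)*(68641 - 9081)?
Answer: -10336305316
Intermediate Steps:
94444 - (32492 + 141054)*(68641 - 9081) = 94444 - 173546*59560 = 94444 - 1*10336399760 = 94444 - 10336399760 = -10336305316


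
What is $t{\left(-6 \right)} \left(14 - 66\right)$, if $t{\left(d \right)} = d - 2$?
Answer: $416$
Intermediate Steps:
$t{\left(d \right)} = -2 + d$
$t{\left(-6 \right)} \left(14 - 66\right) = \left(-2 - 6\right) \left(14 - 66\right) = \left(-8\right) \left(-52\right) = 416$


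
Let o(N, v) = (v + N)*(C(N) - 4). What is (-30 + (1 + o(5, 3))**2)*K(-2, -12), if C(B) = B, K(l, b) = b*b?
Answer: 7344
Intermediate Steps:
K(l, b) = b**2
o(N, v) = (-4 + N)*(N + v) (o(N, v) = (v + N)*(N - 4) = (N + v)*(-4 + N) = (-4 + N)*(N + v))
(-30 + (1 + o(5, 3))**2)*K(-2, -12) = (-30 + (1 + (5**2 - 4*5 - 4*3 + 5*3))**2)*(-12)**2 = (-30 + (1 + (25 - 20 - 12 + 15))**2)*144 = (-30 + (1 + 8)**2)*144 = (-30 + 9**2)*144 = (-30 + 81)*144 = 51*144 = 7344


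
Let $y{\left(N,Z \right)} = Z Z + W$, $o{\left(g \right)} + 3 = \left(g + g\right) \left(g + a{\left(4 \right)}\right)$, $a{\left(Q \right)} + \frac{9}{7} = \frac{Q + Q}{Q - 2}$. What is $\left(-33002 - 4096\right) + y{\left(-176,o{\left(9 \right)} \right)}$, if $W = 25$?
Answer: $\frac{300448}{49} \approx 6131.6$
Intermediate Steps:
$a{\left(Q \right)} = - \frac{9}{7} + \frac{2 Q}{-2 + Q}$ ($a{\left(Q \right)} = - \frac{9}{7} + \frac{Q + Q}{Q - 2} = - \frac{9}{7} + \frac{2 Q}{-2 + Q}$)
$o{\left(g \right)} = -3 + 2 g \left(\frac{19}{7} + g\right)$ ($o{\left(g \right)} = -3 + \left(g + g\right) \left(g + \frac{18 + 5 \cdot 4}{7 \left(-2 + 4\right)}\right) = -3 + 2 g \left(g + \frac{18 + 20}{7 \cdot 2}\right) = -3 + 2 g \left(g + \frac{1}{7} \cdot \frac{1}{2} \cdot 38\right) = -3 + 2 g \left(g + \frac{19}{7}\right) = -3 + 2 g \left(\frac{19}{7} + g\right)$)
$y{\left(N,Z \right)} = 25 + Z^{2}$ ($y{\left(N,Z \right)} = Z Z + 25 = Z^{2} + 25 = 25 + Z^{2}$)
$\left(-33002 - 4096\right) + y{\left(-176,o{\left(9 \right)} \right)} = \left(-33002 - 4096\right) + \left(25 + \left(-3 + 2 \cdot 9^{2} + \frac{38}{7} \cdot 9\right)^{2}\right) = -37098 + \left(25 + \left(-3 + 2 \cdot 81 + \frac{342}{7}\right)^{2}\right) = -37098 + \left(25 + \left(-3 + 162 + \frac{342}{7}\right)^{2}\right) = -37098 + \left(25 + \left(\frac{1455}{7}\right)^{2}\right) = -37098 + \left(25 + \frac{2117025}{49}\right) = -37098 + \frac{2118250}{49} = \frac{300448}{49}$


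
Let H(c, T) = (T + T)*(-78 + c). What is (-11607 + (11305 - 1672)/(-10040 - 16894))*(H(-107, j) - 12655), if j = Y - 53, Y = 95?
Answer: 2938225113115/8978 ≈ 3.2727e+8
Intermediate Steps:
j = 42 (j = 95 - 53 = 42)
H(c, T) = 2*T*(-78 + c) (H(c, T) = (2*T)*(-78 + c) = 2*T*(-78 + c))
(-11607 + (11305 - 1672)/(-10040 - 16894))*(H(-107, j) - 12655) = (-11607 + (11305 - 1672)/(-10040 - 16894))*(2*42*(-78 - 107) - 12655) = (-11607 + 9633/(-26934))*(2*42*(-185) - 12655) = (-11607 + 9633*(-1/26934))*(-15540 - 12655) = (-11607 - 3211/8978)*(-28195) = -104210857/8978*(-28195) = 2938225113115/8978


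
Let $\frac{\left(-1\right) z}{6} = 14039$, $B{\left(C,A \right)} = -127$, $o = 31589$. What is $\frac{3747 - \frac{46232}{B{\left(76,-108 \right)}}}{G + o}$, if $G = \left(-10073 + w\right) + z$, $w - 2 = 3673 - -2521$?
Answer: $- \frac{522101}{7178294} \approx -0.072733$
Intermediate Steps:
$w = 6196$ ($w = 2 + \left(3673 - -2521\right) = 2 + \left(3673 + 2521\right) = 2 + 6194 = 6196$)
$z = -84234$ ($z = \left(-6\right) 14039 = -84234$)
$G = -88111$ ($G = \left(-10073 + 6196\right) - 84234 = -3877 - 84234 = -88111$)
$\frac{3747 - \frac{46232}{B{\left(76,-108 \right)}}}{G + o} = \frac{3747 - \frac{46232}{-127}}{-88111 + 31589} = \frac{3747 - - \frac{46232}{127}}{-56522} = \left(3747 + \frac{46232}{127}\right) \left(- \frac{1}{56522}\right) = \frac{522101}{127} \left(- \frac{1}{56522}\right) = - \frac{522101}{7178294}$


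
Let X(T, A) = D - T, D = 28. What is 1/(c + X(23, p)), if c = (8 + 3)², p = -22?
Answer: 1/126 ≈ 0.0079365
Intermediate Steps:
X(T, A) = 28 - T
c = 121 (c = 11² = 121)
1/(c + X(23, p)) = 1/(121 + (28 - 1*23)) = 1/(121 + (28 - 23)) = 1/(121 + 5) = 1/126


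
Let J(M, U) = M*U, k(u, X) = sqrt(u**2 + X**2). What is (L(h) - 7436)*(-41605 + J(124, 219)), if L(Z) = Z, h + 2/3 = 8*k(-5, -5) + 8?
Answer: 322010414/3 - 577960*sqrt(2) ≈ 1.0652e+8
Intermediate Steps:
k(u, X) = sqrt(X**2 + u**2)
h = 22/3 + 40*sqrt(2) (h = -2/3 + (8*sqrt((-5)**2 + (-5)**2) + 8) = -2/3 + (8*sqrt(25 + 25) + 8) = -2/3 + (8*sqrt(50) + 8) = -2/3 + (8*(5*sqrt(2)) + 8) = -2/3 + (40*sqrt(2) + 8) = -2/3 + (8 + 40*sqrt(2)) = 22/3 + 40*sqrt(2) ≈ 63.902)
(L(h) - 7436)*(-41605 + J(124, 219)) = ((22/3 + 40*sqrt(2)) - 7436)*(-41605 + 124*219) = (-22286/3 + 40*sqrt(2))*(-41605 + 27156) = (-22286/3 + 40*sqrt(2))*(-14449) = 322010414/3 - 577960*sqrt(2)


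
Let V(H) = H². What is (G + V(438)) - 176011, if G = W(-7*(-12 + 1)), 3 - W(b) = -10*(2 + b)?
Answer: 16626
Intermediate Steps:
W(b) = 23 + 10*b (W(b) = 3 - (-10)*(2 + b) = 3 - (-20 - 10*b) = 3 + (20 + 10*b) = 23 + 10*b)
G = 793 (G = 23 + 10*(-7*(-12 + 1)) = 23 + 10*(-7*(-11)) = 23 + 10*77 = 23 + 770 = 793)
(G + V(438)) - 176011 = (793 + 438²) - 176011 = (793 + 191844) - 176011 = 192637 - 176011 = 16626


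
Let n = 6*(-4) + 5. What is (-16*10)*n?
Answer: 3040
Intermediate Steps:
n = -19 (n = -24 + 5 = -19)
(-16*10)*n = -16*10*(-19) = -160*(-19) = 3040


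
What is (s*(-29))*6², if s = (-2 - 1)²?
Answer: -9396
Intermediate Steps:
s = 9 (s = (-3)² = 9)
(s*(-29))*6² = (9*(-29))*6² = -261*36 = -9396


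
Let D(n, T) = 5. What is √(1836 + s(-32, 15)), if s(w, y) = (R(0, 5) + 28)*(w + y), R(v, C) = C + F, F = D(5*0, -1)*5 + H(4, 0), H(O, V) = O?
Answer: √782 ≈ 27.964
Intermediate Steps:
F = 29 (F = 5*5 + 4 = 25 + 4 = 29)
R(v, C) = 29 + C (R(v, C) = C + 29 = 29 + C)
s(w, y) = 62*w + 62*y (s(w, y) = ((29 + 5) + 28)*(w + y) = (34 + 28)*(w + y) = 62*(w + y) = 62*w + 62*y)
√(1836 + s(-32, 15)) = √(1836 + (62*(-32) + 62*15)) = √(1836 + (-1984 + 930)) = √(1836 - 1054) = √782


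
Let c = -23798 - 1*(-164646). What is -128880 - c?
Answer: -269728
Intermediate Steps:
c = 140848 (c = -23798 + 164646 = 140848)
-128880 - c = -128880 - 1*140848 = -128880 - 140848 = -269728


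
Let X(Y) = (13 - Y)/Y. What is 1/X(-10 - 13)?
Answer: -23/36 ≈ -0.63889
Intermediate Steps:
X(Y) = (13 - Y)/Y
1/X(-10 - 13) = 1/((13 - (-10 - 13))/(-10 - 13)) = 1/((13 - 1*(-23))/(-23)) = 1/(-(13 + 23)/23) = 1/(-1/23*36) = 1/(-36/23) = -23/36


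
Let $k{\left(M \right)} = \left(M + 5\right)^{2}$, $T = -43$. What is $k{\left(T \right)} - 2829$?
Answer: $-1385$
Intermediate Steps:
$k{\left(M \right)} = \left(5 + M\right)^{2}$
$k{\left(T \right)} - 2829 = \left(5 - 43\right)^{2} - 2829 = \left(-38\right)^{2} - 2829 = 1444 - 2829 = -1385$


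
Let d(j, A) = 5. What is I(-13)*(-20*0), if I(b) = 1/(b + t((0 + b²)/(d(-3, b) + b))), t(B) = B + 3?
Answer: 0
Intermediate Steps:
t(B) = 3 + B
I(b) = 1/(3 + b + b²/(5 + b)) (I(b) = 1/(b + (3 + (0 + b²)/(5 + b))) = 1/(b + (3 + b²/(5 + b))) = 1/(3 + b + b²/(5 + b)))
I(-13)*(-20*0) = ((5 - 13)/(15 + 2*(-13)² + 8*(-13)))*(-20*0) = (-8/(15 + 2*169 - 104))*0 = (-8/(15 + 338 - 104))*0 = (-8/249)*0 = ((1/249)*(-8))*0 = -8/249*0 = 0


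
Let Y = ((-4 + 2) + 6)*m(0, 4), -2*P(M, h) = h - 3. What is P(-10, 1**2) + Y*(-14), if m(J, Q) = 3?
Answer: -167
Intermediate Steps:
P(M, h) = 3/2 - h/2 (P(M, h) = -(h - 3)/2 = -(-3 + h)/2 = 3/2 - h/2)
Y = 12 (Y = ((-4 + 2) + 6)*3 = (-2 + 6)*3 = 4*3 = 12)
P(-10, 1**2) + Y*(-14) = (3/2 - 1/2*1**2) + 12*(-14) = (3/2 - 1/2*1) - 168 = (3/2 - 1/2) - 168 = 1 - 168 = -167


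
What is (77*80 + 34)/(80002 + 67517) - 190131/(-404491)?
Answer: 30553352243/59670107829 ≈ 0.51204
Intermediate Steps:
(77*80 + 34)/(80002 + 67517) - 190131/(-404491) = (6160 + 34)/147519 - 190131*(-1/404491) = 6194*(1/147519) + 190131/404491 = 6194/147519 + 190131/404491 = 30553352243/59670107829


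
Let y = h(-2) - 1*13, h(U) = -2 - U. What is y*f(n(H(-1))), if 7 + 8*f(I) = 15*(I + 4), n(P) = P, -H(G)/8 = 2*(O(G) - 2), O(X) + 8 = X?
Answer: -35009/8 ≈ -4376.1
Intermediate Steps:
O(X) = -8 + X
H(G) = 160 - 16*G (H(G) = -16*((-8 + G) - 2) = -16*(-10 + G) = -8*(-20 + 2*G) = 160 - 16*G)
f(I) = 53/8 + 15*I/8 (f(I) = -7/8 + (15*(I + 4))/8 = -7/8 + (15*(4 + I))/8 = -7/8 + (60 + 15*I)/8 = -7/8 + (15/2 + 15*I/8) = 53/8 + 15*I/8)
y = -13 (y = (-2 - 1*(-2)) - 1*13 = (-2 + 2) - 13 = 0 - 13 = -13)
y*f(n(H(-1))) = -13*(53/8 + 15*(160 - 16*(-1))/8) = -13*(53/8 + 15*(160 + 16)/8) = -13*(53/8 + (15/8)*176) = -13*(53/8 + 330) = -13*2693/8 = -35009/8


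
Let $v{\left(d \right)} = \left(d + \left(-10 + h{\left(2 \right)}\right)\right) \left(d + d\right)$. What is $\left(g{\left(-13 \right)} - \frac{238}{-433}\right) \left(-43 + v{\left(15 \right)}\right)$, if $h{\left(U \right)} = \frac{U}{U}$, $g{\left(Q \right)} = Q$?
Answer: $- \frac{738567}{433} \approx -1705.7$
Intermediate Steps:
$h{\left(U \right)} = 1$
$v{\left(d \right)} = 2 d \left(-9 + d\right)$ ($v{\left(d \right)} = \left(d + \left(-10 + 1\right)\right) \left(d + d\right) = \left(d - 9\right) 2 d = \left(-9 + d\right) 2 d = 2 d \left(-9 + d\right)$)
$\left(g{\left(-13 \right)} - \frac{238}{-433}\right) \left(-43 + v{\left(15 \right)}\right) = \left(-13 - \frac{238}{-433}\right) \left(-43 + 2 \cdot 15 \left(-9 + 15\right)\right) = \left(-13 - - \frac{238}{433}\right) \left(-43 + 2 \cdot 15 \cdot 6\right) = \left(-13 + \frac{238}{433}\right) \left(-43 + 180\right) = \left(- \frac{5391}{433}\right) 137 = - \frac{738567}{433}$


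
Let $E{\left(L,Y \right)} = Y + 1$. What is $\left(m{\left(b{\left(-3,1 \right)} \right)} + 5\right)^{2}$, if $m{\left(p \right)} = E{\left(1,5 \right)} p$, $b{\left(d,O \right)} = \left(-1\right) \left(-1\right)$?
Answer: $121$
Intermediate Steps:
$E{\left(L,Y \right)} = 1 + Y$
$b{\left(d,O \right)} = 1$
$m{\left(p \right)} = 6 p$ ($m{\left(p \right)} = \left(1 + 5\right) p = 6 p$)
$\left(m{\left(b{\left(-3,1 \right)} \right)} + 5\right)^{2} = \left(6 \cdot 1 + 5\right)^{2} = \left(6 + 5\right)^{2} = 11^{2} = 121$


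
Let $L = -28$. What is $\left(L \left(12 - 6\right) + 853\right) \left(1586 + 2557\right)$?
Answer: $2837955$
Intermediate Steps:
$\left(L \left(12 - 6\right) + 853\right) \left(1586 + 2557\right) = \left(- 28 \left(12 - 6\right) + 853\right) \left(1586 + 2557\right) = \left(- 28 \left(12 - 6\right) + 853\right) 4143 = \left(\left(-28\right) 6 + 853\right) 4143 = \left(-168 + 853\right) 4143 = 685 \cdot 4143 = 2837955$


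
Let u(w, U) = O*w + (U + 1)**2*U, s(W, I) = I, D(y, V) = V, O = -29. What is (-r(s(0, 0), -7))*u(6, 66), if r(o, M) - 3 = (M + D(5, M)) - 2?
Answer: 3849300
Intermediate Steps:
u(w, U) = -29*w + U*(1 + U)**2 (u(w, U) = -29*w + (U + 1)**2*U = -29*w + (1 + U)**2*U = -29*w + U*(1 + U)**2)
r(o, M) = 1 + 2*M (r(o, M) = 3 + ((M + M) - 2) = 3 + (2*M - 2) = 3 + (-2 + 2*M) = 1 + 2*M)
(-r(s(0, 0), -7))*u(6, 66) = (-(1 + 2*(-7)))*(-29*6 + 66*(1 + 66)**2) = (-(1 - 14))*(-174 + 66*67**2) = (-1*(-13))*(-174 + 66*4489) = 13*(-174 + 296274) = 13*296100 = 3849300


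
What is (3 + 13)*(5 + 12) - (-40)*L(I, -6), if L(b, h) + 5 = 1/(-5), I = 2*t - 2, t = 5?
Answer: 64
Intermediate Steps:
I = 8 (I = 2*5 - 2 = 10 - 2 = 8)
L(b, h) = -26/5 (L(b, h) = -5 + 1/(-5) = -5 - 1/5 = -26/5)
(3 + 13)*(5 + 12) - (-40)*L(I, -6) = (3 + 13)*(5 + 12) - (-40)*(-26)/5 = 16*17 - 40*26/5 = 272 - 208 = 64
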